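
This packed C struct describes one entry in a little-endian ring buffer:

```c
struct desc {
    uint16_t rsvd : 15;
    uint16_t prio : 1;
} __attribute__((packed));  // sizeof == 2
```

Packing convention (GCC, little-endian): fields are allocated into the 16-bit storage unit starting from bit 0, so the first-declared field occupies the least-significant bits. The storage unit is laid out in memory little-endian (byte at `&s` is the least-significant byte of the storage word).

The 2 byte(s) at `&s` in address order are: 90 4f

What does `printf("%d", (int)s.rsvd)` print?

[0]=0x90 [1]=0x4f (little-endian) → word 0x4f90
rsvd [0+:15] = (word>>0) & 0x7fff = 20368  ←
prio [15+:1] = (word>>15) & 0x1 = 0

20368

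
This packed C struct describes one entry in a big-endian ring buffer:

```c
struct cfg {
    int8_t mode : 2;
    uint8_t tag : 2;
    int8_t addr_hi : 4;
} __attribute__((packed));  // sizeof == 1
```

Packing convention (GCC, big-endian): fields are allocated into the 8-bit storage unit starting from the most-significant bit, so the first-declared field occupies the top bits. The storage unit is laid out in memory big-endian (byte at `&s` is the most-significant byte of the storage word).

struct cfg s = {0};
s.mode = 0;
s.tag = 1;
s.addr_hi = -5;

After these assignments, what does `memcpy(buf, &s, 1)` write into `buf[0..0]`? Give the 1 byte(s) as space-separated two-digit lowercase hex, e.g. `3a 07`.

1b

mode:2 = 0 → 0x0 << 6 → word 0x00
tag:2 = 1 → 0x1 << 4 → word 0x10
addr_hi:4 = -5 → 0xb << 0 → word 0x1b
word = 0x1b → big-endian bytes:
  [0]=0x1b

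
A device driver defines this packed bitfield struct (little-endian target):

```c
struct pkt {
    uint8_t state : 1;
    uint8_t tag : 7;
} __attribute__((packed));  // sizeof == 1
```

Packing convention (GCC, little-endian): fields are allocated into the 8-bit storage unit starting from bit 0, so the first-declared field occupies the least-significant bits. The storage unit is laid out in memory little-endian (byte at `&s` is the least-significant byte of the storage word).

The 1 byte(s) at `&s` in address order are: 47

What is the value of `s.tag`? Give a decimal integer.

35

[0]=0x47 (little-endian) → word 0x47
state:1 @ bit 0 → (0x47>>0)&0x1 = 0x1
tag:7 @ bit 1 → (0x47>>1)&0x7f = 0x23  ←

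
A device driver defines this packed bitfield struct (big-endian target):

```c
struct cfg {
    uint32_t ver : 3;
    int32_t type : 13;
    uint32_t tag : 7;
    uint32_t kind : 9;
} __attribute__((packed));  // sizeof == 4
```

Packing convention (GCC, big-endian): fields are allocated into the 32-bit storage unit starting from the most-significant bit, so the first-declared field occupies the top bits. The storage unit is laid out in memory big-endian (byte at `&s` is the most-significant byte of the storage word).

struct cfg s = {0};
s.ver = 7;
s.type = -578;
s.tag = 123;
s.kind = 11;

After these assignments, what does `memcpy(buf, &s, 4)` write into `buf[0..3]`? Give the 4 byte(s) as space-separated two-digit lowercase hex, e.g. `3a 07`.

ver:3 = 7 → 0x7 << 29 → word 0xe0000000
type:13 = -578 → 0x1dbe << 16 → word 0xfdbe0000
tag:7 = 123 → 0x7b << 9 → word 0xfdbef600
kind:9 = 11 → 0xb << 0 → word 0xfdbef60b
word = 0xfdbef60b → big-endian bytes:
  [0]=0xfd  [1]=0xbe  [2]=0xf6  [3]=0x0b

fd be f6 0b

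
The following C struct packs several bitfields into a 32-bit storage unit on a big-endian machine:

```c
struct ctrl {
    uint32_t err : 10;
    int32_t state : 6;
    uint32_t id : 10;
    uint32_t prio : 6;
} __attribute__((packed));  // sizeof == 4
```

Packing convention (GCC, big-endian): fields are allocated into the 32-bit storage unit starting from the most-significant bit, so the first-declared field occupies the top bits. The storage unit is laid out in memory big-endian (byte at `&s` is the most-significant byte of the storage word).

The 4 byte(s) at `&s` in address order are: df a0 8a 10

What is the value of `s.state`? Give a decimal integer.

-32

[0]=0xdf [1]=0xa0 [2]=0x8a [3]=0x10 (big-endian) → word 0xdfa08a10
err [22+:10] = (word>>22) & 0x3ff = 894
state [16+:6] = (word>>16) & 0x3f = 32  ←
id [6+:10] = (word>>6) & 0x3ff = 552
prio [0+:6] = (word>>0) & 0x3f = 16
state signed 6b, MSB=1: 32 - 64 = -32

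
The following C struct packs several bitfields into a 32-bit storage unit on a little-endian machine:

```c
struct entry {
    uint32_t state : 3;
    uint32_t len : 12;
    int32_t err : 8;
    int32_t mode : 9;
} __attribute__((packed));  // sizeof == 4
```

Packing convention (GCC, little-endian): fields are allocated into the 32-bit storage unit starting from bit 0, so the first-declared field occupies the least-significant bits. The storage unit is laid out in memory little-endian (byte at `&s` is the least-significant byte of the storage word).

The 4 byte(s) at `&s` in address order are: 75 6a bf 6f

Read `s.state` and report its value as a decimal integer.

5

[0]=0x75 [1]=0x6a [2]=0xbf [3]=0x6f (little-endian) → word 0x6fbf6a75
state [0+:3] = (word>>0) & 0x7 = 5  ←
len [3+:12] = (word>>3) & 0xfff = 3406
err [15+:8] = (word>>15) & 0xff = 126
mode [23+:9] = (word>>23) & 0x1ff = 223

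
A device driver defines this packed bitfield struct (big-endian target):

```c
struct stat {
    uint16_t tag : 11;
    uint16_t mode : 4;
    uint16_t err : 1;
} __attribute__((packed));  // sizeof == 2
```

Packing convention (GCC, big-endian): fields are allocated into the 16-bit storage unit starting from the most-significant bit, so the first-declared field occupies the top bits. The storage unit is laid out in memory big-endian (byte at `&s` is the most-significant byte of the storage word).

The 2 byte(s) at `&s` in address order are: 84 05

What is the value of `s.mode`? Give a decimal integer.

[0]=0x84 [1]=0x05 (big-endian) → word 0x8405
tag [5+:11] = (word>>5) & 0x7ff = 1056
mode [1+:4] = (word>>1) & 0xf = 2  ←
err [0+:1] = (word>>0) & 0x1 = 1

2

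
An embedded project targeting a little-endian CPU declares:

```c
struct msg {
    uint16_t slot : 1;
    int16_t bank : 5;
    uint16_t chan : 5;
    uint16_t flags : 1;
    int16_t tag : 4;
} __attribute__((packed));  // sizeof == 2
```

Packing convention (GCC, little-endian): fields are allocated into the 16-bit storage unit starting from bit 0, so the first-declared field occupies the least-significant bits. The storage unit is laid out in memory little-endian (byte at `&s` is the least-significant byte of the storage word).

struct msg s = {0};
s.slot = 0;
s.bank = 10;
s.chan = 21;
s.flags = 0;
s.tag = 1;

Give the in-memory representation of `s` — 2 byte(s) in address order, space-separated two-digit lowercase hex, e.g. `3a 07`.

54 15

[0+:1] slot=0 & 0x1 = 0x0; word=0x0000
[1+:5] bank=10 & 0x1f = 0xa; word=0x0014
[6+:5] chan=21 & 0x1f = 0x15; word=0x0554
[11+:1] flags=0 & 0x1 = 0x0; word=0x0554
[12+:4] tag=1 & 0xf = 0x1; word=0x1554
word = 0x1554 → little-endian bytes:
  [0]=0x54  [1]=0x15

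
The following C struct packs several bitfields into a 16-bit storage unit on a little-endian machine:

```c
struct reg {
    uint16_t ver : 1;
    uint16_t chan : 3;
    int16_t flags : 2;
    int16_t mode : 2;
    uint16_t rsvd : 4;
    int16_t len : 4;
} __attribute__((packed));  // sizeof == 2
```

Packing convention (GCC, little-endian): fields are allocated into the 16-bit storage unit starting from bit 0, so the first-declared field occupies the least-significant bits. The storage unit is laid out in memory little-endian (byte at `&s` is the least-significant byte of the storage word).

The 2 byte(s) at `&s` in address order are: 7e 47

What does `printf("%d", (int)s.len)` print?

4

[0]=0x7e [1]=0x47 (little-endian) → word 0x477e
ver:1 @ bit 0 → (0x477e>>0)&0x1 = 0x0
chan:3 @ bit 1 → (0x477e>>1)&0x7 = 0x7
flags:2 @ bit 4 → (0x477e>>4)&0x3 = 0x3
mode:2 @ bit 6 → (0x477e>>6)&0x3 = 0x1
rsvd:4 @ bit 8 → (0x477e>>8)&0xf = 0x7
len:4 @ bit 12 → (0x477e>>12)&0xf = 0x4  ←
len signed 4b, MSB=0: value = 4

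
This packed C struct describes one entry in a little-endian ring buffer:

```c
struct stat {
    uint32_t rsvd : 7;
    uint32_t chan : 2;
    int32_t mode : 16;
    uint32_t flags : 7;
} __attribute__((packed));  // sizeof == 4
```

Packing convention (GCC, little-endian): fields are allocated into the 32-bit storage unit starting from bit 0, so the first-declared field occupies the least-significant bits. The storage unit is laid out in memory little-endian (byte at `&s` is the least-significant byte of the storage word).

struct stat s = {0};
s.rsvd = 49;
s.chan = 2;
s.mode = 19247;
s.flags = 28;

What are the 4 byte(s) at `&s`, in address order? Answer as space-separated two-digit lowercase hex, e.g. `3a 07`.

rsvd (7b) val=49 bits=0x31 at bit 0: 0x00000031
chan (2b) val=2 bits=0x2 at bit 7: 0x00000131
mode (16b) val=19247 bits=0x4b2f at bit 9: 0x00965f31
flags (7b) val=28 bits=0x1c at bit 25: 0x38965f31
word = 0x38965f31 → little-endian bytes:
  [0]=0x31  [1]=0x5f  [2]=0x96  [3]=0x38

31 5f 96 38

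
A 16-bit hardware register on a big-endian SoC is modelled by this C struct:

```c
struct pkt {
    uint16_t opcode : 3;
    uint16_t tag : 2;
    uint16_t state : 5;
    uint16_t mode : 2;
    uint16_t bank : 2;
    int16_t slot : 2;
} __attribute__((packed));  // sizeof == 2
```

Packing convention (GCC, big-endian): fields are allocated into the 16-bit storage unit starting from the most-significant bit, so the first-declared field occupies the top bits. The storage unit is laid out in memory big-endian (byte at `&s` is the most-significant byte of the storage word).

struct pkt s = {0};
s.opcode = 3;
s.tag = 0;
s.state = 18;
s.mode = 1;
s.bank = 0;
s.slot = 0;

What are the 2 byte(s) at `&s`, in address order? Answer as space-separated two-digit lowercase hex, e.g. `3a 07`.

64 90

opcode (3b) val=3 bits=0x3 at bit 13: 0x6000
tag (2b) val=0 bits=0x0 at bit 11: 0x6000
state (5b) val=18 bits=0x12 at bit 6: 0x6480
mode (2b) val=1 bits=0x1 at bit 4: 0x6490
bank (2b) val=0 bits=0x0 at bit 2: 0x6490
slot (2b) val=0 bits=0x0 at bit 0: 0x6490
word = 0x6490 → big-endian bytes:
  [0]=0x64  [1]=0x90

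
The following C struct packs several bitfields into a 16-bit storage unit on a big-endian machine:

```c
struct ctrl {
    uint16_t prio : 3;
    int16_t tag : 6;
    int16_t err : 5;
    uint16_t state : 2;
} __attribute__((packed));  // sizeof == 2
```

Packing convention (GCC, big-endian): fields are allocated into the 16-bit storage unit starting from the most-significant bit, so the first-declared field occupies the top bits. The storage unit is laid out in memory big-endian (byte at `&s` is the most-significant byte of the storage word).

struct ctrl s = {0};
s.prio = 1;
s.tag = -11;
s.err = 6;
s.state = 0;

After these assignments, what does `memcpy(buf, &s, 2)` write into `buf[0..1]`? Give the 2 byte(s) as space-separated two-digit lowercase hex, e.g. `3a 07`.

3a 98

[13+:3] prio=1 & 0x7 = 0x1; word=0x2000
[7+:6] tag=-11 & 0x3f = 0x35; word=0x3a80
[2+:5] err=6 & 0x1f = 0x6; word=0x3a98
[0+:2] state=0 & 0x3 = 0x0; word=0x3a98
word = 0x3a98 → big-endian bytes:
  [0]=0x3a  [1]=0x98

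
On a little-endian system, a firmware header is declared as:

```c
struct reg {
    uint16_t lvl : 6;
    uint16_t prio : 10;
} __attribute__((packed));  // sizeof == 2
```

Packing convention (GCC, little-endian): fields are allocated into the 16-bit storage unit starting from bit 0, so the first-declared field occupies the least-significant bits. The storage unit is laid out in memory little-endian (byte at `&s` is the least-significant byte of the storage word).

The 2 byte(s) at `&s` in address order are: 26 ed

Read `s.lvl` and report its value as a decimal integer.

38

[0]=0x26 [1]=0xed (little-endian) → word 0xed26
lvl:6 @ bit 0 → (0xed26>>0)&0x3f = 0x26  ←
prio:10 @ bit 6 → (0xed26>>6)&0x3ff = 0x3b4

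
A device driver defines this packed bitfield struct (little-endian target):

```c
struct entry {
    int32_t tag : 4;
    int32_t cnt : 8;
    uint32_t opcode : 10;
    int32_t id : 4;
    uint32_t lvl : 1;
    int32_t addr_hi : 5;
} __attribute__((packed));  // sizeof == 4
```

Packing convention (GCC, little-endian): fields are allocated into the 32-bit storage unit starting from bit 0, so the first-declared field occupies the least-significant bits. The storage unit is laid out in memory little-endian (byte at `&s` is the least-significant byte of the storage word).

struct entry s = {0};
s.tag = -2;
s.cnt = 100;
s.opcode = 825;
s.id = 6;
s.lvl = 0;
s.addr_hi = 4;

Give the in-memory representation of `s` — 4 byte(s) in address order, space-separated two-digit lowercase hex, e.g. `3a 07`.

tag (4b) val=-2 bits=0xe at bit 0: 0x0000000e
cnt (8b) val=100 bits=0x64 at bit 4: 0x0000064e
opcode (10b) val=825 bits=0x339 at bit 12: 0x0033964e
id (4b) val=6 bits=0x6 at bit 22: 0x01b3964e
lvl (1b) val=0 bits=0x0 at bit 26: 0x01b3964e
addr_hi (5b) val=4 bits=0x4 at bit 27: 0x21b3964e
word = 0x21b3964e → little-endian bytes:
  [0]=0x4e  [1]=0x96  [2]=0xb3  [3]=0x21

4e 96 b3 21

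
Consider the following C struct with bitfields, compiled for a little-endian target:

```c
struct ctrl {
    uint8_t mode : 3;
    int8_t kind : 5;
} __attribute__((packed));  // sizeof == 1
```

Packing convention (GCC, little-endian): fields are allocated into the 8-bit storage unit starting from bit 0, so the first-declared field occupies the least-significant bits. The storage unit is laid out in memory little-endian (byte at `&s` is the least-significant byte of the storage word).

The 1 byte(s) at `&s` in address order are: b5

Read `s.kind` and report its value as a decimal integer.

[0]=0xb5 (little-endian) → word 0xb5
mode:3 @ bit 0 → (0xb5>>0)&0x7 = 0x5
kind:5 @ bit 3 → (0xb5>>3)&0x1f = 0x16  ←
kind signed 5b, MSB=1: 22 - 32 = -10

-10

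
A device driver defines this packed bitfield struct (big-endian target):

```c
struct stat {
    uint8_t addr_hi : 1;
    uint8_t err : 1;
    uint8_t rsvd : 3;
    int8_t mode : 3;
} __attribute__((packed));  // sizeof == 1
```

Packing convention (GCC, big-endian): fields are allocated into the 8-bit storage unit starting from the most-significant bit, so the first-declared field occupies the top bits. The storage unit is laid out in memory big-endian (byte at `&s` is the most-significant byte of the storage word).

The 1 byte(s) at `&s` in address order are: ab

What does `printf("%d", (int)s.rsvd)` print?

5

[0]=0xab (big-endian) → word 0xab
addr_hi:1 @ bit 7 → (0xab>>7)&0x1 = 0x1
err:1 @ bit 6 → (0xab>>6)&0x1 = 0x0
rsvd:3 @ bit 3 → (0xab>>3)&0x7 = 0x5  ←
mode:3 @ bit 0 → (0xab>>0)&0x7 = 0x3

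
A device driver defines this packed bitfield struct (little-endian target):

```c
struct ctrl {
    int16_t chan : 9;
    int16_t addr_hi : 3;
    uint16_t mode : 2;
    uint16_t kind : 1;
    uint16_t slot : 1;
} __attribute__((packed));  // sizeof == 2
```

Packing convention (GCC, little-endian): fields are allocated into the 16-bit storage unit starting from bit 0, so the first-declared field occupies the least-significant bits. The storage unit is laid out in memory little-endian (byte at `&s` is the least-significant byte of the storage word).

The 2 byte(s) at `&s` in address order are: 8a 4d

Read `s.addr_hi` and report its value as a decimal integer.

[0]=0x8a [1]=0x4d (little-endian) → word 0x4d8a
chan [0+:9] = (word>>0) & 0x1ff = 394
addr_hi [9+:3] = (word>>9) & 0x7 = 6  ←
mode [12+:2] = (word>>12) & 0x3 = 0
kind [14+:1] = (word>>14) & 0x1 = 1
slot [15+:1] = (word>>15) & 0x1 = 0
addr_hi signed 3b, MSB=1: 6 - 8 = -2

-2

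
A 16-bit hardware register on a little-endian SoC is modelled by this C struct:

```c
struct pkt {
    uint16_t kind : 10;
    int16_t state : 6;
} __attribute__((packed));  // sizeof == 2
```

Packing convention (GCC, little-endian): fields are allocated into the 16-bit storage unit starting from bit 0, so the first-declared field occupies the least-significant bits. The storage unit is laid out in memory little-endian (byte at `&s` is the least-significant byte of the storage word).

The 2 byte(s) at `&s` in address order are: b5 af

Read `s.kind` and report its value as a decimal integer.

949

[0]=0xb5 [1]=0xaf (little-endian) → word 0xafb5
kind [0+:10] = (word>>0) & 0x3ff = 949  ←
state [10+:6] = (word>>10) & 0x3f = 43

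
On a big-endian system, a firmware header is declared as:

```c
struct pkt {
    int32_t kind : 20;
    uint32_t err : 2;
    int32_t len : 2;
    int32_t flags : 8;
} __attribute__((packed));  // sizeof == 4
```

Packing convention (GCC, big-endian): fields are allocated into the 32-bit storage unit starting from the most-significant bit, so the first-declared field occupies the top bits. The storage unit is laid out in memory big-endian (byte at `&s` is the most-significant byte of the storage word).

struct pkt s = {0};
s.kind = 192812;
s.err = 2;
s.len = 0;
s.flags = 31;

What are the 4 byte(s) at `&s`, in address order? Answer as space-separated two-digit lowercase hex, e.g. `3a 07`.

kind:20 = 192812 → 0x2f12c << 12 → word 0x2f12c000
err:2 = 2 → 0x2 << 10 → word 0x2f12c800
len:2 = 0 → 0x0 << 8 → word 0x2f12c800
flags:8 = 31 → 0x1f << 0 → word 0x2f12c81f
word = 0x2f12c81f → big-endian bytes:
  [0]=0x2f  [1]=0x12  [2]=0xc8  [3]=0x1f

2f 12 c8 1f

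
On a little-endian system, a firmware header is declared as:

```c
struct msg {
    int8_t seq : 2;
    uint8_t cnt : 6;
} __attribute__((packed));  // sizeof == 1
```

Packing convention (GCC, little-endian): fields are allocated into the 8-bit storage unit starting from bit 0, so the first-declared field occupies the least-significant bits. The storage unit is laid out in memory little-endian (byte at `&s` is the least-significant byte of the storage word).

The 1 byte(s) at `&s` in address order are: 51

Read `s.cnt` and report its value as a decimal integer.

[0]=0x51 (little-endian) → word 0x51
seq:2 @ bit 0 → (0x51>>0)&0x3 = 0x1
cnt:6 @ bit 2 → (0x51>>2)&0x3f = 0x14  ←

20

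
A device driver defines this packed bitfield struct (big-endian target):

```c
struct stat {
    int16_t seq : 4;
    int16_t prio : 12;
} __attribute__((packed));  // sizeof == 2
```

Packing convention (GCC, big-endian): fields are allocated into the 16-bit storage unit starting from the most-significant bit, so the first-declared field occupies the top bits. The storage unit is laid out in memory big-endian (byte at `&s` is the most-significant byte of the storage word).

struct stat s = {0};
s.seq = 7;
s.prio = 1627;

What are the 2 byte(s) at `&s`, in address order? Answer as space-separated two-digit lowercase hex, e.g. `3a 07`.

76 5b

seq:4 = 7 → 0x7 << 12 → word 0x7000
prio:12 = 1627 → 0x65b << 0 → word 0x765b
word = 0x765b → big-endian bytes:
  [0]=0x76  [1]=0x5b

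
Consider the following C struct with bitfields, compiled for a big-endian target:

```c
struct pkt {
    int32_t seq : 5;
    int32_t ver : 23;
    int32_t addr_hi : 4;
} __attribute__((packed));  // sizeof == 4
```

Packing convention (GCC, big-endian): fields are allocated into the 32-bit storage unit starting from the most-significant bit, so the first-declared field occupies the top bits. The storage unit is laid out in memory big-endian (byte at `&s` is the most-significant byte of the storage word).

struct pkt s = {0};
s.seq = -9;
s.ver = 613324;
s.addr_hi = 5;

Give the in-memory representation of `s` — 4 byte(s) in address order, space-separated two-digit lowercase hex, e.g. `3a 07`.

seq:5 = -9 → 0x17 << 27 → word 0xb8000000
ver:23 = 613324 → 0x95bcc << 4 → word 0xb895bcc0
addr_hi:4 = 5 → 0x5 << 0 → word 0xb895bcc5
word = 0xb895bcc5 → big-endian bytes:
  [0]=0xb8  [1]=0x95  [2]=0xbc  [3]=0xc5

b8 95 bc c5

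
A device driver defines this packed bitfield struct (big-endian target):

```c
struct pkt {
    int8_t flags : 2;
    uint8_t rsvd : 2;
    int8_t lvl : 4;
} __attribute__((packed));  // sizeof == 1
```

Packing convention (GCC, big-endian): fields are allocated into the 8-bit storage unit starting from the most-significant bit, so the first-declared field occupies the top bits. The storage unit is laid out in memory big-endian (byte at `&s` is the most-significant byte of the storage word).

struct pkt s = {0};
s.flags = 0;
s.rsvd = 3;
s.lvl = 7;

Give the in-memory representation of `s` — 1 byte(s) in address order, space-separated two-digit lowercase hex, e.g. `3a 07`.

[6+:2] flags=0 & 0x3 = 0x0; word=0x00
[4+:2] rsvd=3 & 0x3 = 0x3; word=0x30
[0+:4] lvl=7 & 0xf = 0x7; word=0x37
word = 0x37 → big-endian bytes:
  [0]=0x37

37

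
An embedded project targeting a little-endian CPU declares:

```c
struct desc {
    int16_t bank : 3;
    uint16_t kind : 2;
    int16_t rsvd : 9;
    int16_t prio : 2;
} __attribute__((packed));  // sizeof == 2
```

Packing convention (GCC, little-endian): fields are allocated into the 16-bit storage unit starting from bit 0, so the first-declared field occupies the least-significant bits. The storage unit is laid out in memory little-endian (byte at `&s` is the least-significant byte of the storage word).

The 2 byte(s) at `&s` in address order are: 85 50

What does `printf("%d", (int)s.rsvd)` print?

132

[0]=0x85 [1]=0x50 (little-endian) → word 0x5085
bank [0+:3] = (word>>0) & 0x7 = 5
kind [3+:2] = (word>>3) & 0x3 = 0
rsvd [5+:9] = (word>>5) & 0x1ff = 132  ←
prio [14+:2] = (word>>14) & 0x3 = 1
rsvd signed 9b, MSB=0: value = 132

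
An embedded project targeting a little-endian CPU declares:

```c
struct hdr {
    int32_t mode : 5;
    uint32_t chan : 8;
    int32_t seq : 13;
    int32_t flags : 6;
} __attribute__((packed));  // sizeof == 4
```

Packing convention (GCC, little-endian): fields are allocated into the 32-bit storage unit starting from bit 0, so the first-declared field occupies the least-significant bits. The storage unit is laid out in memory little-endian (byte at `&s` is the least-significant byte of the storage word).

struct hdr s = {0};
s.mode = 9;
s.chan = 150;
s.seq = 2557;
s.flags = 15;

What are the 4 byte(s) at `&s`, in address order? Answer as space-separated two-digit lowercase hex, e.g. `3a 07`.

c9 b2 3f 3d

mode:5 = 9 → 0x9 << 0 → word 0x00000009
chan:8 = 150 → 0x96 << 5 → word 0x000012c9
seq:13 = 2557 → 0x9fd << 13 → word 0x013fb2c9
flags:6 = 15 → 0xf << 26 → word 0x3d3fb2c9
word = 0x3d3fb2c9 → little-endian bytes:
  [0]=0xc9  [1]=0xb2  [2]=0x3f  [3]=0x3d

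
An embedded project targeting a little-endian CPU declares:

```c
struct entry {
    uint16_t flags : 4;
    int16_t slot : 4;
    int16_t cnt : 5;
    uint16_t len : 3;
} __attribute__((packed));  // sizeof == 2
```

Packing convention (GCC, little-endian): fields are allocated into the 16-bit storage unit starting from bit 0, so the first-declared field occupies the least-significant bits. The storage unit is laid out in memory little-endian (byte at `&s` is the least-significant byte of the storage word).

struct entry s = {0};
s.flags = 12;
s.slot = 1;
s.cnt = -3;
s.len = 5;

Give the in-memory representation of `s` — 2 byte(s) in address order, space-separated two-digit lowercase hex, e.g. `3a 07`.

1c bd

flags:4 = 12 → 0xc << 0 → word 0x000c
slot:4 = 1 → 0x1 << 4 → word 0x001c
cnt:5 = -3 → 0x1d << 8 → word 0x1d1c
len:3 = 5 → 0x5 << 13 → word 0xbd1c
word = 0xbd1c → little-endian bytes:
  [0]=0x1c  [1]=0xbd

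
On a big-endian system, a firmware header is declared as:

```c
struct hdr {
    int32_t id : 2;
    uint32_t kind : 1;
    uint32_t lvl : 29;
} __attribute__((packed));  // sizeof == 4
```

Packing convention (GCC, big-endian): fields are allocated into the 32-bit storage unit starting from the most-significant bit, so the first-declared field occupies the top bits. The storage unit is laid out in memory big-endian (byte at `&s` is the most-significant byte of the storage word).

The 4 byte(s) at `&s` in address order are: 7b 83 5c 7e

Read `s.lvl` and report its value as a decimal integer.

461593726

[0]=0x7b [1]=0x83 [2]=0x5c [3]=0x7e (big-endian) → word 0x7b835c7e
id [30+:2] = (word>>30) & 0x3 = 1
kind [29+:1] = (word>>29) & 0x1 = 1
lvl [0+:29] = (word>>0) & 0x1fffffff = 461593726  ←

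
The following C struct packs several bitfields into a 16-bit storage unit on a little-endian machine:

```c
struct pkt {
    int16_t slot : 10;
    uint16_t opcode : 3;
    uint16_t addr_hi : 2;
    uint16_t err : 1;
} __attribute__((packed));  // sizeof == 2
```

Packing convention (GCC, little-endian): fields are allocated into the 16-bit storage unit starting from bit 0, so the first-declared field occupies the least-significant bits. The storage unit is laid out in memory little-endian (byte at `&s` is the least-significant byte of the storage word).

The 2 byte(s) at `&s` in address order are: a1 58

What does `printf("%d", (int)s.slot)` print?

[0]=0xa1 [1]=0x58 (little-endian) → word 0x58a1
slot [0+:10] = (word>>0) & 0x3ff = 161  ←
opcode [10+:3] = (word>>10) & 0x7 = 6
addr_hi [13+:2] = (word>>13) & 0x3 = 2
err [15+:1] = (word>>15) & 0x1 = 0
slot signed 10b, MSB=0: value = 161

161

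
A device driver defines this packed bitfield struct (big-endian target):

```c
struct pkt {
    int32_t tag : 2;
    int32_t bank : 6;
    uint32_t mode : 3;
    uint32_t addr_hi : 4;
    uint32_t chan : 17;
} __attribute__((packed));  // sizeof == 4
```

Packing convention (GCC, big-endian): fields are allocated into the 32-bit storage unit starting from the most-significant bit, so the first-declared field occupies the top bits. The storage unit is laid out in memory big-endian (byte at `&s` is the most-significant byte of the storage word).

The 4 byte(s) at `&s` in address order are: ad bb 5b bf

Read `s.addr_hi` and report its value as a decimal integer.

13

[0]=0xad [1]=0xbb [2]=0x5b [3]=0xbf (big-endian) → word 0xadbb5bbf
tag [30+:2] = (word>>30) & 0x3 = 2
bank [24+:6] = (word>>24) & 0x3f = 45
mode [21+:3] = (word>>21) & 0x7 = 5
addr_hi [17+:4] = (word>>17) & 0xf = 13  ←
chan [0+:17] = (word>>0) & 0x1ffff = 89023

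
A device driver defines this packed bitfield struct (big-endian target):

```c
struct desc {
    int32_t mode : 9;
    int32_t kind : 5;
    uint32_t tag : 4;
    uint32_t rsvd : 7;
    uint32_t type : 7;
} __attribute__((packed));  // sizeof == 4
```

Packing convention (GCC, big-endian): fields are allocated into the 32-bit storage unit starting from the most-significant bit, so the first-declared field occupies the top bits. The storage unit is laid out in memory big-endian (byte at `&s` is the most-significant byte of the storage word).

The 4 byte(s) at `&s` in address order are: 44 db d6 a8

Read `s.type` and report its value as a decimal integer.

[0]=0x44 [1]=0xdb [2]=0xd6 [3]=0xa8 (big-endian) → word 0x44dbd6a8
mode:9 @ bit 23 → (0x44dbd6a8>>23)&0x1ff = 0x89
kind:5 @ bit 18 → (0x44dbd6a8>>18)&0x1f = 0x16
tag:4 @ bit 14 → (0x44dbd6a8>>14)&0xf = 0xf
rsvd:7 @ bit 7 → (0x44dbd6a8>>7)&0x7f = 0x2d
type:7 @ bit 0 → (0x44dbd6a8>>0)&0x7f = 0x28  ←

40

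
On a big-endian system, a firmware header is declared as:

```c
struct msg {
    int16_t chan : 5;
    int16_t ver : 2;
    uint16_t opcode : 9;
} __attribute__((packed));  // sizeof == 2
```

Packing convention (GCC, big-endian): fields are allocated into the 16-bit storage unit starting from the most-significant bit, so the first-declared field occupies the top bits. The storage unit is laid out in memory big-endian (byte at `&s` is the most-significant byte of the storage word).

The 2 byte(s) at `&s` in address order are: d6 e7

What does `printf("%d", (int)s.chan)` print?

-6

[0]=0xd6 [1]=0xe7 (big-endian) → word 0xd6e7
chan [11+:5] = (word>>11) & 0x1f = 26  ←
ver [9+:2] = (word>>9) & 0x3 = 3
opcode [0+:9] = (word>>0) & 0x1ff = 231
chan signed 5b, MSB=1: 26 - 32 = -6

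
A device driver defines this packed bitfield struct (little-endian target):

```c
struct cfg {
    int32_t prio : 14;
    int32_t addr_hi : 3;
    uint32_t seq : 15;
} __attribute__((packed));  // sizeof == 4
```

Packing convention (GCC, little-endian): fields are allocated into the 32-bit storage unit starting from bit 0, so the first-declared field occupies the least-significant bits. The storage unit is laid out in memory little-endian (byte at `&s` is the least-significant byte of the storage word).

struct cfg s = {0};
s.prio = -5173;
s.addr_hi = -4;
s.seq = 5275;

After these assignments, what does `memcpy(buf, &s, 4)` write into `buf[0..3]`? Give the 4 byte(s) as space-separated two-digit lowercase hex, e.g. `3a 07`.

prio:14 = -5173 → 0x2bcb << 0 → word 0x00002bcb
addr_hi:3 = -4 → 0x4 << 14 → word 0x00012bcb
seq:15 = 5275 → 0x149b << 17 → word 0x29372bcb
word = 0x29372bcb → little-endian bytes:
  [0]=0xcb  [1]=0x2b  [2]=0x37  [3]=0x29

cb 2b 37 29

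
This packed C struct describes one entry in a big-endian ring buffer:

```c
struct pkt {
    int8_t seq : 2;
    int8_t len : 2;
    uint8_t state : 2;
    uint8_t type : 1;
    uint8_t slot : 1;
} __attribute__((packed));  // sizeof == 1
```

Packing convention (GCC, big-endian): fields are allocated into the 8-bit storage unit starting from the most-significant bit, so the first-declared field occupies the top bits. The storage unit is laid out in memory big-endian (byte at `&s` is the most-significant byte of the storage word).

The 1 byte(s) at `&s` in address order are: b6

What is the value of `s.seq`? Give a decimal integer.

-2

[0]=0xb6 (big-endian) → word 0xb6
seq:2 @ bit 6 → (0xb6>>6)&0x3 = 0x2  ←
len:2 @ bit 4 → (0xb6>>4)&0x3 = 0x3
state:2 @ bit 2 → (0xb6>>2)&0x3 = 0x1
type:1 @ bit 1 → (0xb6>>1)&0x1 = 0x1
slot:1 @ bit 0 → (0xb6>>0)&0x1 = 0x0
seq signed 2b, MSB=1: 2 - 4 = -2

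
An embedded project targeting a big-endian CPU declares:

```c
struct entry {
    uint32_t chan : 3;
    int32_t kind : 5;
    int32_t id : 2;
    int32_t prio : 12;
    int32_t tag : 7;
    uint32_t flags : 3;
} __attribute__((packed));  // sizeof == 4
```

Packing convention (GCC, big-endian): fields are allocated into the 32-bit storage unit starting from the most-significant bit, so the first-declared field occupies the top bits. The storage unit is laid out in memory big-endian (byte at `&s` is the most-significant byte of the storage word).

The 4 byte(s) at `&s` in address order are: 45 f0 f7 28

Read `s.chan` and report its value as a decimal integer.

2

[0]=0x45 [1]=0xf0 [2]=0xf7 [3]=0x28 (big-endian) → word 0x45f0f728
chan [29+:3] = (word>>29) & 0x7 = 2  ←
kind [24+:5] = (word>>24) & 0x1f = 5
id [22+:2] = (word>>22) & 0x3 = 3
prio [10+:12] = (word>>10) & 0xfff = 3133
tag [3+:7] = (word>>3) & 0x7f = 101
flags [0+:3] = (word>>0) & 0x7 = 0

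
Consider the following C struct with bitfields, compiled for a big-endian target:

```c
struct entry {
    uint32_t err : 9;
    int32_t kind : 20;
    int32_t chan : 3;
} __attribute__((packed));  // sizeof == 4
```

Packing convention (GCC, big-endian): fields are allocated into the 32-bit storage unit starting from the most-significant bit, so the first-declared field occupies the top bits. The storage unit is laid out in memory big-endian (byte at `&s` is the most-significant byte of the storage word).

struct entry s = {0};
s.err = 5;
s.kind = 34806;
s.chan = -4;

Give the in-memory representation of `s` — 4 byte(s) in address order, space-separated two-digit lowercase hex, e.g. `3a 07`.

02 84 3f b4

err:9 = 5 → 0x5 << 23 → word 0x02800000
kind:20 = 34806 → 0x87f6 << 3 → word 0x02843fb0
chan:3 = -4 → 0x4 << 0 → word 0x02843fb4
word = 0x02843fb4 → big-endian bytes:
  [0]=0x02  [1]=0x84  [2]=0x3f  [3]=0xb4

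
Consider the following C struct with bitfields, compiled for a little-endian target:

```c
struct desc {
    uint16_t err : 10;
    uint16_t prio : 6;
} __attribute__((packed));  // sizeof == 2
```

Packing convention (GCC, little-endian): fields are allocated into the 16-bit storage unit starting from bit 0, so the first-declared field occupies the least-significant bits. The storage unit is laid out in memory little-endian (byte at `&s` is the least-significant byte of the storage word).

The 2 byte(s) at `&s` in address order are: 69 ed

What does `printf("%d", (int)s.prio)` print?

59

[0]=0x69 [1]=0xed (little-endian) → word 0xed69
err [0+:10] = (word>>0) & 0x3ff = 361
prio [10+:6] = (word>>10) & 0x3f = 59  ←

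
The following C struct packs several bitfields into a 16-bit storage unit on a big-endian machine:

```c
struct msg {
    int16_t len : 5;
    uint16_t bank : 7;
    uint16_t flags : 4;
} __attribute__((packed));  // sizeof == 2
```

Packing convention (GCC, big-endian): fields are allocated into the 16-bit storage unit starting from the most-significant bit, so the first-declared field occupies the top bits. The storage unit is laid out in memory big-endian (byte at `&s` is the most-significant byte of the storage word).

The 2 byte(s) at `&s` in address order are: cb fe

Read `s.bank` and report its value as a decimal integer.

[0]=0xcb [1]=0xfe (big-endian) → word 0xcbfe
len:5 @ bit 11 → (0xcbfe>>11)&0x1f = 0x19
bank:7 @ bit 4 → (0xcbfe>>4)&0x7f = 0x3f  ←
flags:4 @ bit 0 → (0xcbfe>>0)&0xf = 0xe

63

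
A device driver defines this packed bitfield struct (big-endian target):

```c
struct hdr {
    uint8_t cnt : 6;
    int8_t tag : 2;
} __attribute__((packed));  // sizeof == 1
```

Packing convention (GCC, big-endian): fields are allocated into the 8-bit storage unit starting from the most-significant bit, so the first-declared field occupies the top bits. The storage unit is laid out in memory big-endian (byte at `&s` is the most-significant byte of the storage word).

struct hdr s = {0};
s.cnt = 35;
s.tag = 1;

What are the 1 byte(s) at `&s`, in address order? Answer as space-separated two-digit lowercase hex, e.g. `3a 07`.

8d

cnt (6b) val=35 bits=0x23 at bit 2: 0x8c
tag (2b) val=1 bits=0x1 at bit 0: 0x8d
word = 0x8d → big-endian bytes:
  [0]=0x8d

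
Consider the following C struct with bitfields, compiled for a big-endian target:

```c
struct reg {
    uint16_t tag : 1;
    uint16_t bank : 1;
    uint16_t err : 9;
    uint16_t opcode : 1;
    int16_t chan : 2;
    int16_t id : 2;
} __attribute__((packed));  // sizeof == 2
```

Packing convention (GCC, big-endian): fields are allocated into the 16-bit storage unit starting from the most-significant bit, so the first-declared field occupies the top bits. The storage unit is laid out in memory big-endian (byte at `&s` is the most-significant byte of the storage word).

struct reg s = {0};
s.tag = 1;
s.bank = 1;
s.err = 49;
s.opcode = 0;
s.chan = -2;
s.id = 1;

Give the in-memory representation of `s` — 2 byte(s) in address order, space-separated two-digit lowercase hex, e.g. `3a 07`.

c6 29

tag:1 = 1 → 0x1 << 15 → word 0x8000
bank:1 = 1 → 0x1 << 14 → word 0xc000
err:9 = 49 → 0x31 << 5 → word 0xc620
opcode:1 = 0 → 0x0 << 4 → word 0xc620
chan:2 = -2 → 0x2 << 2 → word 0xc628
id:2 = 1 → 0x1 << 0 → word 0xc629
word = 0xc629 → big-endian bytes:
  [0]=0xc6  [1]=0x29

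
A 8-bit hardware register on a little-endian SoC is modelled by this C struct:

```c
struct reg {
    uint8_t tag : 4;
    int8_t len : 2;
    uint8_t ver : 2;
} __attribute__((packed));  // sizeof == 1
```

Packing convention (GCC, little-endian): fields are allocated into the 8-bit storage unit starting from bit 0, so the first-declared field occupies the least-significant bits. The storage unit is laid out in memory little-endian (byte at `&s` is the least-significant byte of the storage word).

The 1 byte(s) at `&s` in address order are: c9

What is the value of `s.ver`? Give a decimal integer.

[0]=0xc9 (little-endian) → word 0xc9
tag [0+:4] = (word>>0) & 0xf = 9
len [4+:2] = (word>>4) & 0x3 = 0
ver [6+:2] = (word>>6) & 0x3 = 3  ←

3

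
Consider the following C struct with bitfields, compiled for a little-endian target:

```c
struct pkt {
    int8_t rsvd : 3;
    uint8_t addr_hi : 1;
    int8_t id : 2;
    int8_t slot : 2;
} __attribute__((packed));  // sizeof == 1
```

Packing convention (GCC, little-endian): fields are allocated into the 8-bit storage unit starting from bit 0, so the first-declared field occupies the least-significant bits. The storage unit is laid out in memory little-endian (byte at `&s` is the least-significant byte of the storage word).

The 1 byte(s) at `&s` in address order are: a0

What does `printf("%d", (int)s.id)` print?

[0]=0xa0 (little-endian) → word 0xa0
rsvd:3 @ bit 0 → (0xa0>>0)&0x7 = 0x0
addr_hi:1 @ bit 3 → (0xa0>>3)&0x1 = 0x0
id:2 @ bit 4 → (0xa0>>4)&0x3 = 0x2  ←
slot:2 @ bit 6 → (0xa0>>6)&0x3 = 0x2
id signed 2b, MSB=1: 2 - 4 = -2

-2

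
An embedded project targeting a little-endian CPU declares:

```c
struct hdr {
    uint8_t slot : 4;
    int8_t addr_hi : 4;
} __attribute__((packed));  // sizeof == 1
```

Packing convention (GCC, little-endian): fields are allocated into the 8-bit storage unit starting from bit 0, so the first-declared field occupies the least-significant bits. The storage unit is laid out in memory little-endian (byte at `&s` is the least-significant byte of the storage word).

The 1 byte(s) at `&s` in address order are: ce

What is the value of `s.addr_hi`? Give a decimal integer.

-4

[0]=0xce (little-endian) → word 0xce
slot [0+:4] = (word>>0) & 0xf = 14
addr_hi [4+:4] = (word>>4) & 0xf = 12  ←
addr_hi signed 4b, MSB=1: 12 - 16 = -4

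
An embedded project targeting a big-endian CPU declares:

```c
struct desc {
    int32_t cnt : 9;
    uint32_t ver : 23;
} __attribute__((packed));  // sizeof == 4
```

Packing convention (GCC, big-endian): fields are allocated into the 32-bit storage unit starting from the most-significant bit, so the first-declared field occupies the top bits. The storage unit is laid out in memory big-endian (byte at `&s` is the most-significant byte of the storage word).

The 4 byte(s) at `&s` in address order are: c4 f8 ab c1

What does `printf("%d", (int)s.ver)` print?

7908289

[0]=0xc4 [1]=0xf8 [2]=0xab [3]=0xc1 (big-endian) → word 0xc4f8abc1
cnt [23+:9] = (word>>23) & 0x1ff = 393
ver [0+:23] = (word>>0) & 0x7fffff = 7908289  ←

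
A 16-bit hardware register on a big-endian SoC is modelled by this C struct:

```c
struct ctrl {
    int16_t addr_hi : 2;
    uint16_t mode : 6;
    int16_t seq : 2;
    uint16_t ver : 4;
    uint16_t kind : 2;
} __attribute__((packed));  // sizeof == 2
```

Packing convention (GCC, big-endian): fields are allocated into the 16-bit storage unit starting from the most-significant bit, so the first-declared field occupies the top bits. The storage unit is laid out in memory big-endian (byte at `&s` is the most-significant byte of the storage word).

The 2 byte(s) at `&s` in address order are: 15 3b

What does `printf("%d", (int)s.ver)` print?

[0]=0x15 [1]=0x3b (big-endian) → word 0x153b
addr_hi [14+:2] = (word>>14) & 0x3 = 0
mode [8+:6] = (word>>8) & 0x3f = 21
seq [6+:2] = (word>>6) & 0x3 = 0
ver [2+:4] = (word>>2) & 0xf = 14  ←
kind [0+:2] = (word>>0) & 0x3 = 3

14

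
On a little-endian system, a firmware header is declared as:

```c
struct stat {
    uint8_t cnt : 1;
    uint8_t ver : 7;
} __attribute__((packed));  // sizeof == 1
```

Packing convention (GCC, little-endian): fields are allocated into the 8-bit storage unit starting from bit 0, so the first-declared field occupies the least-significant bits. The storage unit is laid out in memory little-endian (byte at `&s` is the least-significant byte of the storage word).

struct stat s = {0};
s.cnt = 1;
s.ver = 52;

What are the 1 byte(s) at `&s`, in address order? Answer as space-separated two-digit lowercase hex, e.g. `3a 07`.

cnt:1 = 1 → 0x1 << 0 → word 0x01
ver:7 = 52 → 0x34 << 1 → word 0x69
word = 0x69 → little-endian bytes:
  [0]=0x69

69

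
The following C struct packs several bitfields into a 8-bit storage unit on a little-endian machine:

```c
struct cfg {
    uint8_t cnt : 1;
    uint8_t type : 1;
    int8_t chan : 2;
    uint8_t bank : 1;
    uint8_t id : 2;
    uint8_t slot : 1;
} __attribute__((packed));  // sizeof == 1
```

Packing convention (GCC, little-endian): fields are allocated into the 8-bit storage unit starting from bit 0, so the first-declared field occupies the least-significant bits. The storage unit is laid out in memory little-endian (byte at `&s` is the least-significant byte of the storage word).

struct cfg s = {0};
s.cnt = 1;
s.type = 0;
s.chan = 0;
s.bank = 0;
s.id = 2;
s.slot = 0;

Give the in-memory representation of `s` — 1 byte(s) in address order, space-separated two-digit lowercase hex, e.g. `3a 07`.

41

cnt (1b) val=1 bits=0x1 at bit 0: 0x01
type (1b) val=0 bits=0x0 at bit 1: 0x01
chan (2b) val=0 bits=0x0 at bit 2: 0x01
bank (1b) val=0 bits=0x0 at bit 4: 0x01
id (2b) val=2 bits=0x2 at bit 5: 0x41
slot (1b) val=0 bits=0x0 at bit 7: 0x41
word = 0x41 → little-endian bytes:
  [0]=0x41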